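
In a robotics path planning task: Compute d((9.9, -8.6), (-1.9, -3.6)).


dx=-11.8, dy=5
d^2 = (-11.8)^2 + 5^2 = 164.24
d = sqrt(164.24) = 12.8156

12.8156


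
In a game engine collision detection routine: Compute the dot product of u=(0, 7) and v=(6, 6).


u . v = u_x*v_x + u_y*v_y = 0*6 + 7*6
= 0 + 42 = 42

42


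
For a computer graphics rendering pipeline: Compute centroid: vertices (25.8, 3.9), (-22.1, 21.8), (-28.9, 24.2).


Centroid = ((x_A+x_B+x_C)/3, (y_A+y_B+y_C)/3)
= ((25.8+(-22.1)+(-28.9))/3, (3.9+21.8+24.2)/3)
= (-8.4, 16.6333)

(-8.4, 16.6333)


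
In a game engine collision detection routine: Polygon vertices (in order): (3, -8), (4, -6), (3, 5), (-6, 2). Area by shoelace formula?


Shoelace sum: (3*(-6) - 4*(-8)) + (4*5 - 3*(-6)) + (3*2 - (-6)*5) + ((-6)*(-8) - 3*2)
= 130
Area = |130|/2 = 65

65


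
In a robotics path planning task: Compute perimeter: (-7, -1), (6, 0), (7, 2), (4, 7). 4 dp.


Sides: (-7, -1)->(6, 0): sqrt(170) = 13.038405, (6, 0)->(7, 2): sqrt(5) = 2.236068, (7, 2)->(4, 7): sqrt(34) = 5.830952, (4, 7)->(-7, -1): sqrt(185) = 13.601471
Sum = 34.706896
Perimeter = 34.7069

34.7069


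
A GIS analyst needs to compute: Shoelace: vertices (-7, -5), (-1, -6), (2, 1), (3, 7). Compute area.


Shoelace sum: ((-7)*(-6) - (-1)*(-5)) + ((-1)*1 - 2*(-6)) + (2*7 - 3*1) + (3*(-5) - (-7)*7)
= 93
Area = |93|/2 = 46.5

46.5


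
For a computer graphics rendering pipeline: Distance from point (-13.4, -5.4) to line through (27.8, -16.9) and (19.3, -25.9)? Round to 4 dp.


|cross product| = 468.55
|line direction| = sqrt(153.25) = 12.3794
Distance = 468.55/sqrt(153.25) = 37.8491

37.8491


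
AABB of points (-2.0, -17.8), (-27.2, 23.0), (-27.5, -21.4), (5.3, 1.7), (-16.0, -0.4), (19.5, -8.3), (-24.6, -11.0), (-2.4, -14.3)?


x range: [-27.5, 19.5]
y range: [-21.4, 23]
Bounding box: (-27.5,-21.4) to (19.5,23)

(-27.5,-21.4) to (19.5,23)


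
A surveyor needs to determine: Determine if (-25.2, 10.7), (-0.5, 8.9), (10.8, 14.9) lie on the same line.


Cross product: ((-0.5)-(-25.2))*(14.9-10.7) - (8.9-10.7)*(10.8-(-25.2))
= 168.54

No, not collinear


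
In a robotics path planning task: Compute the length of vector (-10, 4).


|u| = sqrt((-10)^2 + 4^2) = sqrt(116) = 10.7703

10.7703


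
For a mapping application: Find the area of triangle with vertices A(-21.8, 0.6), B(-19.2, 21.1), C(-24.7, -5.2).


Area = |x_A(y_B-y_C) + x_B(y_C-y_A) + x_C(y_A-y_B)|/2
= |(-573.34) + 111.36 + 506.35|/2
= 44.37/2 = 22.185

22.185


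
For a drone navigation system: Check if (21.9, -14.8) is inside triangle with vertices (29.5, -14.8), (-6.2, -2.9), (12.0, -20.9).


Cross products: AB x AP = 90.44, BC x BP = 289.22, CA x CP = 46.36
All same sign? yes

Yes, inside


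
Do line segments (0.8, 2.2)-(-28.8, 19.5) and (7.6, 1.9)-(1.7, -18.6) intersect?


Cross products: d1=-141.17, d2=-850.04, d3=-108.76, d4=600.11
d1*d2 < 0 and d3*d4 < 0? no

No, they don't intersect


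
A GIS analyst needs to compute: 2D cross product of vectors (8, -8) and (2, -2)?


u x v = u_x*v_y - u_y*v_x = 8*(-2) - (-8)*2
= (-16) - (-16) = 0

0


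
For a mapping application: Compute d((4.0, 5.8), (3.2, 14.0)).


dx=-0.8, dy=8.2
d^2 = (-0.8)^2 + 8.2^2 = 67.88
d = sqrt(67.88) = 8.2389

8.2389


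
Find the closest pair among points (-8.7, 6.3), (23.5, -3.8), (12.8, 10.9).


d(P0,P1) = 33.7469, d(P0,P2) = 21.9866, d(P1,P2) = 18.1819
Closest: P1 and P2

Closest pair: (23.5, -3.8) and (12.8, 10.9), distance = 18.1819


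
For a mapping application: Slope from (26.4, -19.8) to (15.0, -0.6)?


slope = (y2-y1)/(x2-x1) = ((-0.6)-(-19.8))/(15-26.4) = 19.2/(-11.4) = -1.6842

-1.6842


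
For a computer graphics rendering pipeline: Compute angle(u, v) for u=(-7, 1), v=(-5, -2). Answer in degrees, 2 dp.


u.v = 33, |u| = sqrt(50) = 7.0711, |v| = sqrt(29) = 5.3852
cos(theta) = u.v/(|u||v|) = 33/sqrt(1450) = 0.866622
theta = acos(0.866622) = 29.93 degrees

29.93 degrees


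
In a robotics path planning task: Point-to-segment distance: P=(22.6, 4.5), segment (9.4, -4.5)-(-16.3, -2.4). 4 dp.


Project P onto AB: t = 0 (clamped to [0,1])
Closest point on segment: (9.4, -4.5)
Distance: 15.9762

15.9762


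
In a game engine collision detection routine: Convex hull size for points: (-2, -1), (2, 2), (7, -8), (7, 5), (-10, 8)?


Convex hull vertices (CCW): (-10, 8), (-2, -1), (7, -8), (7, 5)
Count = 4

4


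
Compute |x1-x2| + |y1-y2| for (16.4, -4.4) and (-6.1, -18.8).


|16.4-(-6.1)| + |(-4.4)-(-18.8)| = 22.5 + 14.4 = 36.9

36.9


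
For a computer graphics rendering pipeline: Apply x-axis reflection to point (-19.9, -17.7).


Reflection over x-axis: (x,y) -> (x,-y)
(-19.9, -17.7) -> (-19.9, 17.7)

(-19.9, 17.7)


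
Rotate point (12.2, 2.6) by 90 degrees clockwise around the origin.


90° CW: (x,y) -> (y, -x)
(12.2,2.6) -> (2.6, -12.2)

(2.6, -12.2)


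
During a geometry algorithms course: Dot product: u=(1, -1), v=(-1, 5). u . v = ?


u . v = u_x*v_x + u_y*v_y = 1*(-1) + (-1)*5
= (-1) + (-5) = -6

-6


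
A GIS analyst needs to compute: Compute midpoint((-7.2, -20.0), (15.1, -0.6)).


M = (((-7.2)+15.1)/2, ((-20)+(-0.6))/2)
= (3.95, -10.3)

(3.95, -10.3)


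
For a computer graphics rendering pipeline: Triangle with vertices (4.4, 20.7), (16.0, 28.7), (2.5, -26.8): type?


Side lengths squared: AB^2=198.56, BC^2=3262.5, CA^2=2259.86
Sorted: [198.56, 2259.86, 3262.5]
By sides: Scalene, By angles: Obtuse

Scalene, Obtuse


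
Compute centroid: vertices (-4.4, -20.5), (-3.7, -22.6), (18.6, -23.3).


Centroid = ((x_A+x_B+x_C)/3, (y_A+y_B+y_C)/3)
= (((-4.4)+(-3.7)+18.6)/3, ((-20.5)+(-22.6)+(-23.3))/3)
= (3.5, -22.1333)

(3.5, -22.1333)


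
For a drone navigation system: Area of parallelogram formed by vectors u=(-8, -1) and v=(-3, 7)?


|u x v| = |(-8)*7 - (-1)*(-3)|
= |(-56) - 3| = 59

59


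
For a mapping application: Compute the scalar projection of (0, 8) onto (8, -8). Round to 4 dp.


u.v = -64, |v| = sqrt(128) = 11.3137
Scalar projection = u.v / |v| = -64 / sqrt(128) = -5.6569

-5.6569


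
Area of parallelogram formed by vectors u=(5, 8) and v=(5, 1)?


|u x v| = |5*1 - 8*5|
= |5 - 40| = 35

35


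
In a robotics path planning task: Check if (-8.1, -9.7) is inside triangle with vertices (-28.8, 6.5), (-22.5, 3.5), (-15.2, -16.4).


Cross products: AB x AP = -39.96, BC x BP = 190.2, CA x CP = -253.71
All same sign? no

No, outside


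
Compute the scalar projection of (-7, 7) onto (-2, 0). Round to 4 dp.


u.v = 14, |v| = sqrt(4) = 2
Scalar projection = u.v / |v| = 14 / sqrt(4) = 7

7


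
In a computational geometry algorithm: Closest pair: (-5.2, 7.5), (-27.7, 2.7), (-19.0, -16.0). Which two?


d(P0,P1) = 23.0063, d(P0,P2) = 27.2523, d(P1,P2) = 20.6247
Closest: P1 and P2

Closest pair: (-27.7, 2.7) and (-19.0, -16.0), distance = 20.6247


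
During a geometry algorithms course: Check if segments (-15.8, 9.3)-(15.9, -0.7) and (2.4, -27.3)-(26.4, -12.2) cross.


Cross products: d1=1153.22, d2=434.55, d3=-978.22, d4=-259.55
d1*d2 < 0 and d3*d4 < 0? no

No, they don't intersect


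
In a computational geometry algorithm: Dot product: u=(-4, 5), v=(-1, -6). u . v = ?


u . v = u_x*v_x + u_y*v_y = (-4)*(-1) + 5*(-6)
= 4 + (-30) = -26

-26


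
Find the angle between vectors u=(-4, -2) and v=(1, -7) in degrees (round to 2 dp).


u.v = 10, |u| = sqrt(20) = 4.4721, |v| = sqrt(50) = 7.0711
cos(theta) = u.v/(|u||v|) = 10/sqrt(1000) = 0.316228
theta = acos(0.316228) = 71.57 degrees

71.57 degrees


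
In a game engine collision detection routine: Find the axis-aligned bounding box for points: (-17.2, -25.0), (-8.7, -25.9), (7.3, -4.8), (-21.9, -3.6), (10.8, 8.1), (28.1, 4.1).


x range: [-21.9, 28.1]
y range: [-25.9, 8.1]
Bounding box: (-21.9,-25.9) to (28.1,8.1)

(-21.9,-25.9) to (28.1,8.1)


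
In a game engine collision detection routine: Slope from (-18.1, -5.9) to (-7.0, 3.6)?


slope = (y2-y1)/(x2-x1) = (3.6-(-5.9))/((-7)-(-18.1)) = 9.5/11.1 = 0.8559

0.8559


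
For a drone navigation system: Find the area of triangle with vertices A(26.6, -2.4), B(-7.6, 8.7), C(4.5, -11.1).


Area = |x_A(y_B-y_C) + x_B(y_C-y_A) + x_C(y_A-y_B)|/2
= |526.68 + 66.12 + (-49.95)|/2
= 542.85/2 = 271.425

271.425


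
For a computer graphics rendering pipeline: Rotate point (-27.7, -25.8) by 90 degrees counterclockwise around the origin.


90° CCW: (x,y) -> (-y, x)
(-27.7,-25.8) -> (25.8, -27.7)

(25.8, -27.7)


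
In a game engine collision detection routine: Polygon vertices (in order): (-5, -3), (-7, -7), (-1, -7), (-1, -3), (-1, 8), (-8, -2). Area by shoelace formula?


Shoelace sum: ((-5)*(-7) - (-7)*(-3)) + ((-7)*(-7) - (-1)*(-7)) + ((-1)*(-3) - (-1)*(-7)) + ((-1)*8 - (-1)*(-3)) + ((-1)*(-2) - (-8)*8) + ((-8)*(-3) - (-5)*(-2))
= 121
Area = |121|/2 = 60.5

60.5


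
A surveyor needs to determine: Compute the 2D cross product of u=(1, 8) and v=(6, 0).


u x v = u_x*v_y - u_y*v_x = 1*0 - 8*6
= 0 - 48 = -48

-48


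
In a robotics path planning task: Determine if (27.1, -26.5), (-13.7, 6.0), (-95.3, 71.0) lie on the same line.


Cross product: ((-13.7)-27.1)*(71-(-26.5)) - (6-(-26.5))*((-95.3)-27.1)
= 0

Yes, collinear


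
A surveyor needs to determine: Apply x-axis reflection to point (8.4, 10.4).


Reflection over x-axis: (x,y) -> (x,-y)
(8.4, 10.4) -> (8.4, -10.4)

(8.4, -10.4)


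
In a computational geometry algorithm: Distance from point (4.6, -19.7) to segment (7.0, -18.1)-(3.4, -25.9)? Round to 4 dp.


Project P onto AB: t = 0.2862 (clamped to [0,1])
Closest point on segment: (5.9698, -20.3322)
Distance: 1.5086

1.5086


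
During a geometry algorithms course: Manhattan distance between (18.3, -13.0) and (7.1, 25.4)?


|18.3-7.1| + |(-13)-25.4| = 11.2 + 38.4 = 49.6

49.6


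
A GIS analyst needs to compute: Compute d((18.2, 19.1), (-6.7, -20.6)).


dx=-24.9, dy=-39.7
d^2 = (-24.9)^2 + (-39.7)^2 = 2196.1
d = sqrt(2196.1) = 46.8626

46.8626


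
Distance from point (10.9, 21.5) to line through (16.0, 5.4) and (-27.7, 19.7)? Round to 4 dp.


|cross product| = 630.64
|line direction| = sqrt(2114.18) = 45.9802
Distance = 630.64/sqrt(2114.18) = 13.7155

13.7155


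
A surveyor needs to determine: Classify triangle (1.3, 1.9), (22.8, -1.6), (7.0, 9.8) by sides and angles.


Side lengths squared: AB^2=474.5, BC^2=379.6, CA^2=94.9
Sorted: [94.9, 379.6, 474.5]
By sides: Scalene, By angles: Right

Scalene, Right


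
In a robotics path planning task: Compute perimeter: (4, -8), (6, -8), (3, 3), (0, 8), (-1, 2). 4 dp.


Sides: (4, -8)->(6, -8): sqrt(4) = 2, (6, -8)->(3, 3): sqrt(130) = 11.401754, (3, 3)->(0, 8): sqrt(34) = 5.830952, (0, 8)->(-1, 2): sqrt(37) = 6.082763, (-1, 2)->(4, -8): sqrt(125) = 11.18034
Sum = 36.495809
Perimeter = 36.4958

36.4958


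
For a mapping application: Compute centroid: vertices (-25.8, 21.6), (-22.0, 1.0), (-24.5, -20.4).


Centroid = ((x_A+x_B+x_C)/3, (y_A+y_B+y_C)/3)
= (((-25.8)+(-22)+(-24.5))/3, (21.6+1+(-20.4))/3)
= (-24.1, 0.7333)

(-24.1, 0.7333)


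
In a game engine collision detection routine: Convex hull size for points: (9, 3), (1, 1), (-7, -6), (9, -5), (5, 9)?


Convex hull vertices (CCW): (-7, -6), (9, -5), (9, 3), (5, 9)
Count = 4

4


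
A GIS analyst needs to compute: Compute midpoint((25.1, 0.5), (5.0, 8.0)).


M = ((25.1+5)/2, (0.5+8)/2)
= (15.05, 4.25)

(15.05, 4.25)


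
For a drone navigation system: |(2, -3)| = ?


|u| = sqrt(2^2 + (-3)^2) = sqrt(13) = 3.6056

3.6056


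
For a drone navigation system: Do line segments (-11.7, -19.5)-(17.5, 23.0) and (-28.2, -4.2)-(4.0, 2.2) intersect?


Cross products: d1=-598.26, d2=583.36, d3=1148.01, d4=-33.61
d1*d2 < 0 and d3*d4 < 0? yes

Yes, they intersect


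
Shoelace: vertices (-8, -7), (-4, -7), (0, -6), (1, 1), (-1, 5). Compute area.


Shoelace sum: ((-8)*(-7) - (-4)*(-7)) + ((-4)*(-6) - 0*(-7)) + (0*1 - 1*(-6)) + (1*5 - (-1)*1) + ((-1)*(-7) - (-8)*5)
= 111
Area = |111|/2 = 55.5

55.5


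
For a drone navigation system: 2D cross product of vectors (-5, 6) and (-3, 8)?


u x v = u_x*v_y - u_y*v_x = (-5)*8 - 6*(-3)
= (-40) - (-18) = -22

-22


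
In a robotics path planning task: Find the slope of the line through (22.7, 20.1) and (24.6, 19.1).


slope = (y2-y1)/(x2-x1) = (19.1-20.1)/(24.6-22.7) = (-1)/1.9 = -0.5263

-0.5263


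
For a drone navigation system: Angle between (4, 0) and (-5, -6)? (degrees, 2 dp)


u.v = -20, |u| = sqrt(16) = 4, |v| = sqrt(61) = 7.8102
cos(theta) = u.v/(|u||v|) = -20/sqrt(976) = -0.640184
theta = acos(-0.640184) = 129.81 degrees

129.81 degrees


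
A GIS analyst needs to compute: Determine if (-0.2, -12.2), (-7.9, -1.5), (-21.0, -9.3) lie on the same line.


Cross product: ((-7.9)-(-0.2))*((-9.3)-(-12.2)) - ((-1.5)-(-12.2))*((-21)-(-0.2))
= 200.23

No, not collinear


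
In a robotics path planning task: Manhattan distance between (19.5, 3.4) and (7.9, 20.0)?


|19.5-7.9| + |3.4-20| = 11.6 + 16.6 = 28.2

28.2


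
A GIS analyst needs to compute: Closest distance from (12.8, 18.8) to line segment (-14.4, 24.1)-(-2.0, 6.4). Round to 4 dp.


Project P onto AB: t = 0.923 (clamped to [0,1])
Closest point on segment: (-2.9547, 7.7628)
Distance: 19.2362

19.2362


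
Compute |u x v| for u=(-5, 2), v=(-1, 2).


|u x v| = |(-5)*2 - 2*(-1)|
= |(-10) - (-2)| = 8

8


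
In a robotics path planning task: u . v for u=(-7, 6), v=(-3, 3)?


u . v = u_x*v_x + u_y*v_y = (-7)*(-3) + 6*3
= 21 + 18 = 39

39


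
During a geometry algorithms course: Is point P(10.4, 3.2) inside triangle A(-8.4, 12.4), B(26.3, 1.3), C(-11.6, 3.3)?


Cross products: AB x AP = -110.56, BC x BP = -40.21, CA x CP = -200.52
All same sign? yes

Yes, inside


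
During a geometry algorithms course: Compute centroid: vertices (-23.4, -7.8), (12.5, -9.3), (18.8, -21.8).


Centroid = ((x_A+x_B+x_C)/3, (y_A+y_B+y_C)/3)
= (((-23.4)+12.5+18.8)/3, ((-7.8)+(-9.3)+(-21.8))/3)
= (2.6333, -12.9667)

(2.6333, -12.9667)


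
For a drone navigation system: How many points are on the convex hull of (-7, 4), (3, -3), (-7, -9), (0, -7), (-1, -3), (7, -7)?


Convex hull vertices (CCW): (-7, -9), (7, -7), (3, -3), (-7, 4)
Count = 4

4


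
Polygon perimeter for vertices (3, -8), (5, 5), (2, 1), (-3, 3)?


Sides: (3, -8)->(5, 5): sqrt(173) = 13.152946, (5, 5)->(2, 1): sqrt(25) = 5, (2, 1)->(-3, 3): sqrt(29) = 5.385165, (-3, 3)->(3, -8): sqrt(157) = 12.529964
Sum = 36.068075
Perimeter = 36.0681

36.0681


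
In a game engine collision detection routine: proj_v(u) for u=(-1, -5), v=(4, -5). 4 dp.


u.v = 21, |v| = sqrt(41) = 6.4031
Scalar projection = u.v / |v| = 21 / sqrt(41) = 3.2796

3.2796


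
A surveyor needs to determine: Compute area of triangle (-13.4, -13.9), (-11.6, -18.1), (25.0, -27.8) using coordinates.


Area = |x_A(y_B-y_C) + x_B(y_C-y_A) + x_C(y_A-y_B)|/2
= |(-129.98) + 161.24 + 105|/2
= 136.26/2 = 68.13

68.13


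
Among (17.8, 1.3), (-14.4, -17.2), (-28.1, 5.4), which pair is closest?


d(P0,P1) = 37.1361, d(P0,P2) = 46.0828, d(P1,P2) = 26.4282
Closest: P1 and P2

Closest pair: (-14.4, -17.2) and (-28.1, 5.4), distance = 26.4282


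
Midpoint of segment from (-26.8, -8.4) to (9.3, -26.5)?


M = (((-26.8)+9.3)/2, ((-8.4)+(-26.5))/2)
= (-8.75, -17.45)

(-8.75, -17.45)


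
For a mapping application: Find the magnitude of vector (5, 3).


|u| = sqrt(5^2 + 3^2) = sqrt(34) = 5.831

5.831


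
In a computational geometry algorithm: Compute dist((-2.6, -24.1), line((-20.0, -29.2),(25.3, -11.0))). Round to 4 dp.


|cross product| = 85.65
|line direction| = sqrt(2383.33) = 48.8194
Distance = 85.65/sqrt(2383.33) = 1.7544

1.7544


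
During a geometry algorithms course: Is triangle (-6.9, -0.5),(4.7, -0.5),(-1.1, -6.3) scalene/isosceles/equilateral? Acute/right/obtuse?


Side lengths squared: AB^2=134.56, BC^2=67.28, CA^2=67.28
Sorted: [67.28, 67.28, 134.56]
By sides: Isosceles, By angles: Right

Isosceles, Right


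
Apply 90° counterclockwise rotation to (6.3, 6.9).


90° CCW: (x,y) -> (-y, x)
(6.3,6.9) -> (-6.9, 6.3)

(-6.9, 6.3)


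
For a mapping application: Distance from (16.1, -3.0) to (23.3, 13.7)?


dx=7.2, dy=16.7
d^2 = 7.2^2 + 16.7^2 = 330.73
d = sqrt(330.73) = 18.186

18.186


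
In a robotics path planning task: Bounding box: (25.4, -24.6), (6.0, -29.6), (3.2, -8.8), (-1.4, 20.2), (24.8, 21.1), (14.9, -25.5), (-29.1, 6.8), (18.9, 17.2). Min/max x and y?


x range: [-29.1, 25.4]
y range: [-29.6, 21.1]
Bounding box: (-29.1,-29.6) to (25.4,21.1)

(-29.1,-29.6) to (25.4,21.1)


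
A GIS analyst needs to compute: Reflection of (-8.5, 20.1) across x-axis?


Reflection over x-axis: (x,y) -> (x,-y)
(-8.5, 20.1) -> (-8.5, -20.1)

(-8.5, -20.1)


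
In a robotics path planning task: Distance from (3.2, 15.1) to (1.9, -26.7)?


dx=-1.3, dy=-41.8
d^2 = (-1.3)^2 + (-41.8)^2 = 1748.93
d = sqrt(1748.93) = 41.8202

41.8202


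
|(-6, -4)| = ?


|u| = sqrt((-6)^2 + (-4)^2) = sqrt(52) = 7.2111

7.2111


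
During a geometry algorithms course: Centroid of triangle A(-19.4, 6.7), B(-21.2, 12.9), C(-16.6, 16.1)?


Centroid = ((x_A+x_B+x_C)/3, (y_A+y_B+y_C)/3)
= (((-19.4)+(-21.2)+(-16.6))/3, (6.7+12.9+16.1)/3)
= (-19.0667, 11.9)

(-19.0667, 11.9)


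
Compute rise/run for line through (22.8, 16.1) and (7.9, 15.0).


slope = (y2-y1)/(x2-x1) = (15-16.1)/(7.9-22.8) = (-1.1)/(-14.9) = 0.0738

0.0738


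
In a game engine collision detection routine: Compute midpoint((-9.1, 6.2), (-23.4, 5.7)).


M = (((-9.1)+(-23.4))/2, (6.2+5.7)/2)
= (-16.25, 5.95)

(-16.25, 5.95)


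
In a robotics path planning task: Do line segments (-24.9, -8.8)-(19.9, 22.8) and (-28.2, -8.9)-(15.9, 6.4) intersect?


Cross products: d1=-46.08, d2=662.04, d3=99.8, d4=-608.32
d1*d2 < 0 and d3*d4 < 0? yes

Yes, they intersect


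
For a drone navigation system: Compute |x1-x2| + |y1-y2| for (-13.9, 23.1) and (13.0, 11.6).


|(-13.9)-13| + |23.1-11.6| = 26.9 + 11.5 = 38.4

38.4


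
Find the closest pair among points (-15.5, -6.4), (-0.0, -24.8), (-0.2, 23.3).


d(P0,P1) = 24.0585, d(P0,P2) = 33.4093, d(P1,P2) = 48.1004
Closest: P0 and P1

Closest pair: (-15.5, -6.4) and (-0.0, -24.8), distance = 24.0585


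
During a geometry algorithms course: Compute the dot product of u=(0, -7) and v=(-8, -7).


u . v = u_x*v_x + u_y*v_y = 0*(-8) + (-7)*(-7)
= 0 + 49 = 49

49


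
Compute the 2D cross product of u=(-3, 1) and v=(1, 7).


u x v = u_x*v_y - u_y*v_x = (-3)*7 - 1*1
= (-21) - 1 = -22

-22


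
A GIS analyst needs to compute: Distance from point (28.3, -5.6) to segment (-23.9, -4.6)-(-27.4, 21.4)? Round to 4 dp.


Project P onto AB: t = 0 (clamped to [0,1])
Closest point on segment: (-23.9, -4.6)
Distance: 52.2096

52.2096


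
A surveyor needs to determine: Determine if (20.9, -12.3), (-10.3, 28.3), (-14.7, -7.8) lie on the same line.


Cross product: ((-10.3)-20.9)*((-7.8)-(-12.3)) - (28.3-(-12.3))*((-14.7)-20.9)
= 1304.96

No, not collinear


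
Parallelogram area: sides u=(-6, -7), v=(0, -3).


|u x v| = |(-6)*(-3) - (-7)*0|
= |18 - 0| = 18

18


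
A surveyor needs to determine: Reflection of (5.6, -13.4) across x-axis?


Reflection over x-axis: (x,y) -> (x,-y)
(5.6, -13.4) -> (5.6, 13.4)

(5.6, 13.4)


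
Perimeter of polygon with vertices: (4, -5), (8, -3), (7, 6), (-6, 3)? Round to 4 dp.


Sides: (4, -5)->(8, -3): sqrt(20) = 4.472136, (8, -3)->(7, 6): sqrt(82) = 9.055385, (7, 6)->(-6, 3): sqrt(178) = 13.341664, (-6, 3)->(4, -5): sqrt(164) = 12.806248
Sum = 39.675433
Perimeter = 39.6754

39.6754


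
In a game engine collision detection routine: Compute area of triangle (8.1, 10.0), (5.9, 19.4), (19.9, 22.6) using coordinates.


Area = |x_A(y_B-y_C) + x_B(y_C-y_A) + x_C(y_A-y_B)|/2
= |(-25.92) + 74.34 + (-187.06)|/2
= 138.64/2 = 69.32

69.32


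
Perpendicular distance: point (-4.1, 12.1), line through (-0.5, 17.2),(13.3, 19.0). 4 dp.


|cross product| = 63.9
|line direction| = sqrt(193.68) = 13.9169
Distance = 63.9/sqrt(193.68) = 4.5915

4.5915


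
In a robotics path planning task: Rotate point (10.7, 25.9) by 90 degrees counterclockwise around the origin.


90° CCW: (x,y) -> (-y, x)
(10.7,25.9) -> (-25.9, 10.7)

(-25.9, 10.7)


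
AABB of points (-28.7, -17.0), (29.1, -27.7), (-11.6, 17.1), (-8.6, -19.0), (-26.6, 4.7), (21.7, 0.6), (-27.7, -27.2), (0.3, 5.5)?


x range: [-28.7, 29.1]
y range: [-27.7, 17.1]
Bounding box: (-28.7,-27.7) to (29.1,17.1)

(-28.7,-27.7) to (29.1,17.1)


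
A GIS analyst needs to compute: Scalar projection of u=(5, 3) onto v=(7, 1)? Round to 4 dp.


u.v = 38, |v| = sqrt(50) = 7.0711
Scalar projection = u.v / |v| = 38 / sqrt(50) = 5.374

5.374


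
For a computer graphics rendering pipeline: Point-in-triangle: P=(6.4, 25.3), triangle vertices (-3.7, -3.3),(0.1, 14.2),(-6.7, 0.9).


Cross products: AB x AP = -68.07, BC x BP = 8.31, CA x CP = 128.22
All same sign? no

No, outside


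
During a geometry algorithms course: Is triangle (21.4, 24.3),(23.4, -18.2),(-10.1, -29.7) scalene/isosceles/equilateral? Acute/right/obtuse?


Side lengths squared: AB^2=1810.25, BC^2=1254.5, CA^2=3908.25
Sorted: [1254.5, 1810.25, 3908.25]
By sides: Scalene, By angles: Obtuse

Scalene, Obtuse


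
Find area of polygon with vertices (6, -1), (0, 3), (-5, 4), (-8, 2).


Shoelace sum: (6*3 - 0*(-1)) + (0*4 - (-5)*3) + ((-5)*2 - (-8)*4) + ((-8)*(-1) - 6*2)
= 51
Area = |51|/2 = 25.5

25.5


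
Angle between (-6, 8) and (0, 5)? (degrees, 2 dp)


u.v = 40, |u| = sqrt(100) = 10, |v| = sqrt(25) = 5
cos(theta) = u.v/(|u||v|) = 40/sqrt(2500) = 0.8
theta = acos(0.8) = 36.87 degrees

36.87 degrees


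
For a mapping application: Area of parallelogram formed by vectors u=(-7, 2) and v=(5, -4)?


|u x v| = |(-7)*(-4) - 2*5|
= |28 - 10| = 18

18


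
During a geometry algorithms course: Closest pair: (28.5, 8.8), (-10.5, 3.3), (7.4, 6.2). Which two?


d(P0,P1) = 39.3859, d(P0,P2) = 21.2596, d(P1,P2) = 18.1334
Closest: P1 and P2

Closest pair: (-10.5, 3.3) and (7.4, 6.2), distance = 18.1334


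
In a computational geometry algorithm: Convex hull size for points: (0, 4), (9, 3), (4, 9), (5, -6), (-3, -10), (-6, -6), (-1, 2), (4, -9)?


Convex hull vertices (CCW): (-6, -6), (-3, -10), (4, -9), (9, 3), (4, 9), (0, 4)
Count = 6

6


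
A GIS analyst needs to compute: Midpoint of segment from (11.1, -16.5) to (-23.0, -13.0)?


M = ((11.1+(-23))/2, ((-16.5)+(-13))/2)
= (-5.95, -14.75)

(-5.95, -14.75)


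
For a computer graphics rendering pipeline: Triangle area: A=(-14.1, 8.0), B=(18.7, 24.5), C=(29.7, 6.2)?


Area = |x_A(y_B-y_C) + x_B(y_C-y_A) + x_C(y_A-y_B)|/2
= |(-258.03) + (-33.66) + (-490.05)|/2
= 781.74/2 = 390.87

390.87


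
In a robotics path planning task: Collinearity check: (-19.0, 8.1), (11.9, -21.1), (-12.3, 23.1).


Cross product: (11.9-(-19))*(23.1-8.1) - ((-21.1)-8.1)*((-12.3)-(-19))
= 659.14

No, not collinear


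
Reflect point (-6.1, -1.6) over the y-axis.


Reflection over y-axis: (x,y) -> (-x,y)
(-6.1, -1.6) -> (6.1, -1.6)

(6.1, -1.6)


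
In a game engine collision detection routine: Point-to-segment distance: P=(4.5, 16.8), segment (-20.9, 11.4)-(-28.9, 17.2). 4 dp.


Project P onto AB: t = 0 (clamped to [0,1])
Closest point on segment: (-20.9, 11.4)
Distance: 25.9677

25.9677


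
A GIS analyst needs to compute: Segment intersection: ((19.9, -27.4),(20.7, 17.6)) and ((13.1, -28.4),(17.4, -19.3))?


Cross products: d1=-57.58, d2=128.64, d3=305.2, d4=118.98
d1*d2 < 0 and d3*d4 < 0? no

No, they don't intersect


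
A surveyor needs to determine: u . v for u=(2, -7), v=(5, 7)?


u . v = u_x*v_x + u_y*v_y = 2*5 + (-7)*7
= 10 + (-49) = -39

-39


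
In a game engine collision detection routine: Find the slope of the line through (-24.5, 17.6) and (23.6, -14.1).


slope = (y2-y1)/(x2-x1) = ((-14.1)-17.6)/(23.6-(-24.5)) = (-31.7)/48.1 = -0.659

-0.659


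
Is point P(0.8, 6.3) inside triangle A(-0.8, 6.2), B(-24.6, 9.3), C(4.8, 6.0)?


Cross products: AB x AP = -7.34, BC x BP = -4.38, CA x CP = -0.88
All same sign? yes

Yes, inside


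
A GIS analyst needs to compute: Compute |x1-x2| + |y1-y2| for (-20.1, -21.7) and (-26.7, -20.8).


|(-20.1)-(-26.7)| + |(-21.7)-(-20.8)| = 6.6 + 0.9 = 7.5

7.5


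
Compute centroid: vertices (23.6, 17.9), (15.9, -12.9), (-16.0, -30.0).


Centroid = ((x_A+x_B+x_C)/3, (y_A+y_B+y_C)/3)
= ((23.6+15.9+(-16))/3, (17.9+(-12.9)+(-30))/3)
= (7.8333, -8.3333)

(7.8333, -8.3333)


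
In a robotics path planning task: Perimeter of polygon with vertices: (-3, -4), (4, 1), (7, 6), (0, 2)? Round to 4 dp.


Sides: (-3, -4)->(4, 1): sqrt(74) = 8.602325, (4, 1)->(7, 6): sqrt(34) = 5.830952, (7, 6)->(0, 2): sqrt(65) = 8.062258, (0, 2)->(-3, -4): sqrt(45) = 6.708204
Sum = 29.203739
Perimeter = 29.2037

29.2037


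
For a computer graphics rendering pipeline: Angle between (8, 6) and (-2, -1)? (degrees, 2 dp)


u.v = -22, |u| = sqrt(100) = 10, |v| = sqrt(5) = 2.2361
cos(theta) = u.v/(|u||v|) = -22/sqrt(500) = -0.98387
theta = acos(-0.98387) = 169.7 degrees

169.7 degrees


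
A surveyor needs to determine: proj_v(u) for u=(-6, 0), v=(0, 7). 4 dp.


u.v = 0, |v| = sqrt(49) = 7
Scalar projection = u.v / |v| = 0 / sqrt(49) = 0

0


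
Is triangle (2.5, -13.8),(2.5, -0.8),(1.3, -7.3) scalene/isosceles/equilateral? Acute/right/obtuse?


Side lengths squared: AB^2=169, BC^2=43.69, CA^2=43.69
Sorted: [43.69, 43.69, 169]
By sides: Isosceles, By angles: Obtuse

Isosceles, Obtuse


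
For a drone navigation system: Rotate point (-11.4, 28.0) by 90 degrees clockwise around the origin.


90° CW: (x,y) -> (y, -x)
(-11.4,28) -> (28, 11.4)

(28, 11.4)


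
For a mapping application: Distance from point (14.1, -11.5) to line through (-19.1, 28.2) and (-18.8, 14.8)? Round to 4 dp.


|cross product| = 432.97
|line direction| = sqrt(179.65) = 13.4034
Distance = 432.97/sqrt(179.65) = 32.3031

32.3031


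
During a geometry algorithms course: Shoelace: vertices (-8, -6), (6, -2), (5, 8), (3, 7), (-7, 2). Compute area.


Shoelace sum: ((-8)*(-2) - 6*(-6)) + (6*8 - 5*(-2)) + (5*7 - 3*8) + (3*2 - (-7)*7) + ((-7)*(-6) - (-8)*2)
= 234
Area = |234|/2 = 117

117


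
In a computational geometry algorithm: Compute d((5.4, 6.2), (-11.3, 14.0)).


dx=-16.7, dy=7.8
d^2 = (-16.7)^2 + 7.8^2 = 339.73
d = sqrt(339.73) = 18.4318

18.4318


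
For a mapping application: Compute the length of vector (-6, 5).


|u| = sqrt((-6)^2 + 5^2) = sqrt(61) = 7.8102

7.8102


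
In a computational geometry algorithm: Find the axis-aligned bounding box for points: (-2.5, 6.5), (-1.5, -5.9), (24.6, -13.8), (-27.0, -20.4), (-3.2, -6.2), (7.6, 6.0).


x range: [-27, 24.6]
y range: [-20.4, 6.5]
Bounding box: (-27,-20.4) to (24.6,6.5)

(-27,-20.4) to (24.6,6.5)


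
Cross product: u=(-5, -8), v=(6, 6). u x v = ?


u x v = u_x*v_y - u_y*v_x = (-5)*6 - (-8)*6
= (-30) - (-48) = 18

18


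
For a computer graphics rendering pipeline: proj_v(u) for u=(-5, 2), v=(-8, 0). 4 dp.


u.v = 40, |v| = sqrt(64) = 8
Scalar projection = u.v / |v| = 40 / sqrt(64) = 5

5


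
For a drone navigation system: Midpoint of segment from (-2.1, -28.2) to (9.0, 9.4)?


M = (((-2.1)+9)/2, ((-28.2)+9.4)/2)
= (3.45, -9.4)

(3.45, -9.4)


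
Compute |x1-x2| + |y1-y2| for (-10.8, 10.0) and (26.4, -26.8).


|(-10.8)-26.4| + |10-(-26.8)| = 37.2 + 36.8 = 74

74


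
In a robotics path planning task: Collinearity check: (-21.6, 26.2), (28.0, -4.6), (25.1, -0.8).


Cross product: (28-(-21.6))*((-0.8)-26.2) - ((-4.6)-26.2)*(25.1-(-21.6))
= 99.16

No, not collinear


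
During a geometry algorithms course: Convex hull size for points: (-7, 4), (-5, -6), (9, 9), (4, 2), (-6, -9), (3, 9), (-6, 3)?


Convex hull vertices (CCW): (-7, 4), (-6, -9), (4, 2), (9, 9), (3, 9)
Count = 5

5


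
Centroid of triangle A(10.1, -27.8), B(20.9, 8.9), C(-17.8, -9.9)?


Centroid = ((x_A+x_B+x_C)/3, (y_A+y_B+y_C)/3)
= ((10.1+20.9+(-17.8))/3, ((-27.8)+8.9+(-9.9))/3)
= (4.4, -9.6)

(4.4, -9.6)


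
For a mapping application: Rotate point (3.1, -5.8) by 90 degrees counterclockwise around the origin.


90° CCW: (x,y) -> (-y, x)
(3.1,-5.8) -> (5.8, 3.1)

(5.8, 3.1)


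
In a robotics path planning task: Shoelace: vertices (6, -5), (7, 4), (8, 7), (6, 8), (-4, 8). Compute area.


Shoelace sum: (6*4 - 7*(-5)) + (7*7 - 8*4) + (8*8 - 6*7) + (6*8 - (-4)*8) + ((-4)*(-5) - 6*8)
= 150
Area = |150|/2 = 75

75


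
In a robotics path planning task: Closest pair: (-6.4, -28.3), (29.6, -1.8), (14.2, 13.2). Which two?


d(P0,P1) = 44.7018, d(P0,P2) = 46.3315, d(P1,P2) = 21.4979
Closest: P1 and P2

Closest pair: (29.6, -1.8) and (14.2, 13.2), distance = 21.4979


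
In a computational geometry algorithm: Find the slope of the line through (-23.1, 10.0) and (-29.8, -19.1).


slope = (y2-y1)/(x2-x1) = ((-19.1)-10)/((-29.8)-(-23.1)) = (-29.1)/(-6.7) = 4.3433

4.3433


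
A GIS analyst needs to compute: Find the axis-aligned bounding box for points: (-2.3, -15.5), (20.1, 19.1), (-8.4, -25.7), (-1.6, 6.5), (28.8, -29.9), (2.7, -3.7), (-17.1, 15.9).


x range: [-17.1, 28.8]
y range: [-29.9, 19.1]
Bounding box: (-17.1,-29.9) to (28.8,19.1)

(-17.1,-29.9) to (28.8,19.1)


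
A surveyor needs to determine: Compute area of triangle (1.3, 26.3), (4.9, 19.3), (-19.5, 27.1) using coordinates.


Area = |x_A(y_B-y_C) + x_B(y_C-y_A) + x_C(y_A-y_B)|/2
= |(-10.14) + 3.92 + (-136.5)|/2
= 142.72/2 = 71.36

71.36


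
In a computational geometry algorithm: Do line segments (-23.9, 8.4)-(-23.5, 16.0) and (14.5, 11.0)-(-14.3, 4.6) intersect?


Cross products: d1=-170.88, d2=-387.2, d3=-290.8, d4=-74.48
d1*d2 < 0 and d3*d4 < 0? no

No, they don't intersect


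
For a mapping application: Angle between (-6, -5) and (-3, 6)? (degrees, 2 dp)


u.v = -12, |u| = sqrt(61) = 7.8102, |v| = sqrt(45) = 6.7082
cos(theta) = u.v/(|u||v|) = -12/sqrt(2745) = -0.229039
theta = acos(-0.229039) = 103.24 degrees

103.24 degrees


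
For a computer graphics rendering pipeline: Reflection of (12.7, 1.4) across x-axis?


Reflection over x-axis: (x,y) -> (x,-y)
(12.7, 1.4) -> (12.7, -1.4)

(12.7, -1.4)


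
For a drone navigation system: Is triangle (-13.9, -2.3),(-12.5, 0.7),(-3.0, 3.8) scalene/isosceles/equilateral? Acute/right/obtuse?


Side lengths squared: AB^2=10.96, BC^2=99.86, CA^2=156.02
Sorted: [10.96, 99.86, 156.02]
By sides: Scalene, By angles: Obtuse

Scalene, Obtuse


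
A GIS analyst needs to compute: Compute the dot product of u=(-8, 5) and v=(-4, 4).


u . v = u_x*v_x + u_y*v_y = (-8)*(-4) + 5*4
= 32 + 20 = 52

52


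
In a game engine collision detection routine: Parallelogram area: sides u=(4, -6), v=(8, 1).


|u x v| = |4*1 - (-6)*8|
= |4 - (-48)| = 52

52


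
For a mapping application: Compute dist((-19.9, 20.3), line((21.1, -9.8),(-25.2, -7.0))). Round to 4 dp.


|cross product| = 1278.83
|line direction| = sqrt(2151.53) = 46.3846
Distance = 1278.83/sqrt(2151.53) = 27.5701

27.5701


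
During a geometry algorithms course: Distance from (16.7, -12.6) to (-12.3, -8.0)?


dx=-29, dy=4.6
d^2 = (-29)^2 + 4.6^2 = 862.16
d = sqrt(862.16) = 29.3626

29.3626


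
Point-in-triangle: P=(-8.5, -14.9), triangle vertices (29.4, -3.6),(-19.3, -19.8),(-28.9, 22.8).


Cross products: AB x AP = -63.67, BC x BP = -507.12, CA x CP = -1659.35
All same sign? yes

Yes, inside


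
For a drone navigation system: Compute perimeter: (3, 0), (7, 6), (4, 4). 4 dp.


Sides: (3, 0)->(7, 6): sqrt(52) = 7.211103, (7, 6)->(4, 4): sqrt(13) = 3.605551, (4, 4)->(3, 0): sqrt(17) = 4.123106
Sum = 14.93976
Perimeter = 14.9398

14.9398


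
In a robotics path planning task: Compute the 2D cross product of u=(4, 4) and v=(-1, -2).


u x v = u_x*v_y - u_y*v_x = 4*(-2) - 4*(-1)
= (-8) - (-4) = -4

-4


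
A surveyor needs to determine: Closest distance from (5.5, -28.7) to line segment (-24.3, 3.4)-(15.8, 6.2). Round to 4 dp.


Project P onto AB: t = 0.6839 (clamped to [0,1])
Closest point on segment: (3.1249, 5.315)
Distance: 34.0978

34.0978


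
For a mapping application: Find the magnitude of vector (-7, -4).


|u| = sqrt((-7)^2 + (-4)^2) = sqrt(65) = 8.0623

8.0623


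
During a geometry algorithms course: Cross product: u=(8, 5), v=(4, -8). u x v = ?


u x v = u_x*v_y - u_y*v_x = 8*(-8) - 5*4
= (-64) - 20 = -84

-84


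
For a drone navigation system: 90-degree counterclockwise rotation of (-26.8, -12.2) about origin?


90° CCW: (x,y) -> (-y, x)
(-26.8,-12.2) -> (12.2, -26.8)

(12.2, -26.8)


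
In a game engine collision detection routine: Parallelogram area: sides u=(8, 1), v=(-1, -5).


|u x v| = |8*(-5) - 1*(-1)|
= |(-40) - (-1)| = 39

39


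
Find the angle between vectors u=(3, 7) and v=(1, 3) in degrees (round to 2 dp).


u.v = 24, |u| = sqrt(58) = 7.6158, |v| = sqrt(10) = 3.1623
cos(theta) = u.v/(|u||v|) = 24/sqrt(580) = 0.996546
theta = acos(0.996546) = 4.76 degrees

4.76 degrees


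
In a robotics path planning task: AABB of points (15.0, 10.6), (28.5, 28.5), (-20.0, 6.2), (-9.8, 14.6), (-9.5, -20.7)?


x range: [-20, 28.5]
y range: [-20.7, 28.5]
Bounding box: (-20,-20.7) to (28.5,28.5)

(-20,-20.7) to (28.5,28.5)


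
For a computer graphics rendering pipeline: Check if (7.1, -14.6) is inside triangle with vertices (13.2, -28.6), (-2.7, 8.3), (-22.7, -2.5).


Cross products: AB x AP = 2.49, BC x BP = 563.84, CA x CP = 343.39
All same sign? yes

Yes, inside


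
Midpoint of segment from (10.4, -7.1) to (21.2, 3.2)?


M = ((10.4+21.2)/2, ((-7.1)+3.2)/2)
= (15.8, -1.95)

(15.8, -1.95)


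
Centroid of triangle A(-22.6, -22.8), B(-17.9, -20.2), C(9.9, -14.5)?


Centroid = ((x_A+x_B+x_C)/3, (y_A+y_B+y_C)/3)
= (((-22.6)+(-17.9)+9.9)/3, ((-22.8)+(-20.2)+(-14.5))/3)
= (-10.2, -19.1667)

(-10.2, -19.1667)


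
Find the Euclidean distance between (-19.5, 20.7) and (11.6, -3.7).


dx=31.1, dy=-24.4
d^2 = 31.1^2 + (-24.4)^2 = 1562.57
d = sqrt(1562.57) = 39.5294

39.5294


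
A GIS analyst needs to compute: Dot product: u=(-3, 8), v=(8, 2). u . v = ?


u . v = u_x*v_x + u_y*v_y = (-3)*8 + 8*2
= (-24) + 16 = -8

-8


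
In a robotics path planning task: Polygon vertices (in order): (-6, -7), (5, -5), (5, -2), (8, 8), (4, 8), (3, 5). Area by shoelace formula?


Shoelace sum: ((-6)*(-5) - 5*(-7)) + (5*(-2) - 5*(-5)) + (5*8 - 8*(-2)) + (8*8 - 4*8) + (4*5 - 3*8) + (3*(-7) - (-6)*5)
= 173
Area = |173|/2 = 86.5

86.5


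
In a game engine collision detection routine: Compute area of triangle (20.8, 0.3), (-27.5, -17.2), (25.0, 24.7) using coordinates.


Area = |x_A(y_B-y_C) + x_B(y_C-y_A) + x_C(y_A-y_B)|/2
= |(-871.52) + (-671) + 437.5|/2
= 1105.02/2 = 552.51

552.51


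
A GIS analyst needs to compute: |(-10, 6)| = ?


|u| = sqrt((-10)^2 + 6^2) = sqrt(136) = 11.6619

11.6619


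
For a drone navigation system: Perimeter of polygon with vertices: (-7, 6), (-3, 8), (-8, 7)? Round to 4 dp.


Sides: (-7, 6)->(-3, 8): sqrt(20) = 4.472136, (-3, 8)->(-8, 7): sqrt(26) = 5.09902, (-8, 7)->(-7, 6): sqrt(2) = 1.414214
Sum = 10.98537
Perimeter = 10.9854

10.9854


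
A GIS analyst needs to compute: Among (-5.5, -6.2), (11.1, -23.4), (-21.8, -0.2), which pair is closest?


d(P0,P1) = 23.904, d(P0,P2) = 17.3692, d(P1,P2) = 40.2573
Closest: P0 and P2

Closest pair: (-5.5, -6.2) and (-21.8, -0.2), distance = 17.3692


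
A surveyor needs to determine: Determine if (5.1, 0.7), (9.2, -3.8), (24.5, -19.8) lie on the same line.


Cross product: (9.2-5.1)*((-19.8)-0.7) - ((-3.8)-0.7)*(24.5-5.1)
= 3.25

No, not collinear


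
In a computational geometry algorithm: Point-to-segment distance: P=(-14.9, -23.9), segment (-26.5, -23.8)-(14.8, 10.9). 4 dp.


Project P onto AB: t = 0.1635 (clamped to [0,1])
Closest point on segment: (-19.7494, -18.1282)
Distance: 7.5386

7.5386


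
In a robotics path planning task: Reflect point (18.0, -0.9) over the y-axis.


Reflection over y-axis: (x,y) -> (-x,y)
(18, -0.9) -> (-18, -0.9)

(-18, -0.9)


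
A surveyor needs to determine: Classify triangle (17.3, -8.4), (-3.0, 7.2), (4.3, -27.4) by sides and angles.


Side lengths squared: AB^2=655.45, BC^2=1250.45, CA^2=530
Sorted: [530, 655.45, 1250.45]
By sides: Scalene, By angles: Obtuse

Scalene, Obtuse


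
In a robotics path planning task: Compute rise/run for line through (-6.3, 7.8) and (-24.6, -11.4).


slope = (y2-y1)/(x2-x1) = ((-11.4)-7.8)/((-24.6)-(-6.3)) = (-19.2)/(-18.3) = 1.0492

1.0492


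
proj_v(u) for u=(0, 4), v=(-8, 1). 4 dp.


u.v = 4, |v| = sqrt(65) = 8.0623
Scalar projection = u.v / |v| = 4 / sqrt(65) = 0.4961

0.4961


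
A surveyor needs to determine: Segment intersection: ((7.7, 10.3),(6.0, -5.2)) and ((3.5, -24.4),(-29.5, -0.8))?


Cross products: d1=-1244.22, d2=-692.6, d3=-6.11, d4=-557.73
d1*d2 < 0 and d3*d4 < 0? no

No, they don't intersect


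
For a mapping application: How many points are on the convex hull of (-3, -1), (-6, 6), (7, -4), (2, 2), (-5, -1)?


Convex hull vertices (CCW): (-6, 6), (-5, -1), (7, -4), (2, 2)
Count = 4

4


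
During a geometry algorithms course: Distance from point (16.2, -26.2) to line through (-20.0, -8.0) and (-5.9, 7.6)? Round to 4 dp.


|cross product| = 821.34
|line direction| = sqrt(442.17) = 21.0278
Distance = 821.34/sqrt(442.17) = 39.0596

39.0596


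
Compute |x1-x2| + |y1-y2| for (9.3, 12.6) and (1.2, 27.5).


|9.3-1.2| + |12.6-27.5| = 8.1 + 14.9 = 23

23


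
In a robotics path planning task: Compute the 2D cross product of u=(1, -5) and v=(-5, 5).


u x v = u_x*v_y - u_y*v_x = 1*5 - (-5)*(-5)
= 5 - 25 = -20

-20


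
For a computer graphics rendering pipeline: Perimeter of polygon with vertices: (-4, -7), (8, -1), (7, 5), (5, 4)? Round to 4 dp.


Sides: (-4, -7)->(8, -1): sqrt(180) = 13.416408, (8, -1)->(7, 5): sqrt(37) = 6.082763, (7, 5)->(5, 4): sqrt(5) = 2.236068, (5, 4)->(-4, -7): sqrt(202) = 14.21267
Sum = 35.947909
Perimeter = 35.9479

35.9479


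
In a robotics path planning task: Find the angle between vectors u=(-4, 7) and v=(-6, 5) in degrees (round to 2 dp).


u.v = 59, |u| = sqrt(65) = 8.0623, |v| = sqrt(61) = 7.8102
cos(theta) = u.v/(|u||v|) = 59/sqrt(3965) = 0.93698
theta = acos(0.93698) = 20.45 degrees

20.45 degrees


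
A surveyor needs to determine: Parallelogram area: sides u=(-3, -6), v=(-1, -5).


|u x v| = |(-3)*(-5) - (-6)*(-1)|
= |15 - 6| = 9

9


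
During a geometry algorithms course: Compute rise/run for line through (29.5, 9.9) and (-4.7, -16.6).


slope = (y2-y1)/(x2-x1) = ((-16.6)-9.9)/((-4.7)-29.5) = (-26.5)/(-34.2) = 0.7749

0.7749


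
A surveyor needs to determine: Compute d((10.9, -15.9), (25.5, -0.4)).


dx=14.6, dy=15.5
d^2 = 14.6^2 + 15.5^2 = 453.41
d = sqrt(453.41) = 21.2934

21.2934


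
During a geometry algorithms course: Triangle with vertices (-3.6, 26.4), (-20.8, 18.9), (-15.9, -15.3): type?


Side lengths squared: AB^2=352.09, BC^2=1193.65, CA^2=1890.18
Sorted: [352.09, 1193.65, 1890.18]
By sides: Scalene, By angles: Obtuse

Scalene, Obtuse


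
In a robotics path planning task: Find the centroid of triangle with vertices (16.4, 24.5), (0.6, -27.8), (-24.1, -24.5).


Centroid = ((x_A+x_B+x_C)/3, (y_A+y_B+y_C)/3)
= ((16.4+0.6+(-24.1))/3, (24.5+(-27.8)+(-24.5))/3)
= (-2.3667, -9.2667)

(-2.3667, -9.2667)


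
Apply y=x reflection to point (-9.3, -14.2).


Reflection over y=x: (x,y) -> (y,x)
(-9.3, -14.2) -> (-14.2, -9.3)

(-14.2, -9.3)
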